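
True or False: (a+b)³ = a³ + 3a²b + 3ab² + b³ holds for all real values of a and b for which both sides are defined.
True.

Claim: (a+b)³ = a³ + 3a²b + 3ab² + b³.
Reasoning: (a+b)³ = (a+b)(a+b)² = (a+b)(a² + 2ab + b²) = a³ + 2a²b + ab² + a²b + 2ab² + b³ = a³ + 3a²b + 3ab² + b³.
So the two sides agree for all real values of a and b for which both sides are defined.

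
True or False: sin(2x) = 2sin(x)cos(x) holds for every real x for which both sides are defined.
Claim: sin(2x) = 2sin(x)cos(x).
Reasoning: Put y = x in the addition formula sin(x+y) = sin(x)cos(y) + cos(x)sin(y): sin(2x) = sin(x)cos(x) + cos(x)sin(x) = 2sin(x)cos(x).
So the two sides agree for every real x for which both sides are defined.

Conclusion: True.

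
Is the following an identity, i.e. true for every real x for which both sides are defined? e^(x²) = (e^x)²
No, this is NOT an identity.

Claim: e^(x²) = (e^x)².
Test a specific point where both sides are defined: x = 1.
LHS = e^(x²) ≈ 2.7183
RHS = (e^x)² ≈ 7.3891
Since 2.7183 ≠ 7.3891, the equation fails at this point, so it cannot hold for every real x for which both sides are defined.
(e^x)² = e^(2x), and 2x ≠ x² in general.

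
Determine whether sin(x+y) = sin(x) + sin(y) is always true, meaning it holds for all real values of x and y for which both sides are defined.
No, this is NOT an identity.

Claim: sin(x+y) = sin(x) + sin(y).
Test a specific point where both sides are defined: x = π/3, y = -π/6.
LHS = sin(x+y) ≈ 0.5000
RHS = sin(x) + sin(y) ≈ 0.3660
Since 0.5000 ≠ 0.3660, the equation fails at this point, so it cannot hold for all real values of x and y for which both sides are defined.
The correct expansion is sin(x+y) = sin(x)cos(y) + cos(x)sin(y); sine is not additive.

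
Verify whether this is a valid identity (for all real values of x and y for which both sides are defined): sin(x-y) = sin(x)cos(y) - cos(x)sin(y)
Claim: sin(x-y) = sin(x)cos(y) - cos(x)sin(y).
Reasoning: Replace y by -y in sin(x+y) = sin(x)cos(y) + cos(x)sin(y) and use cos(-y) = cos(y), sin(-y) = -sin(y): sin(x-y) = sin(x)cos(y) - cos(x)sin(y).
So the two sides agree for all real values of x and y for which both sides are defined.

Conclusion: Yes, this is an identity.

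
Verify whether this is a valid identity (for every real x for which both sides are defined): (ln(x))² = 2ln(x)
No, this is NOT an identity.

Claim: (ln(x))² = 2ln(x).
Test a specific point where both sides are defined: x = 2.
LHS = (ln(x))² ≈ 0.4805
RHS = 2ln(x) ≈ 1.3863
Since 0.4805 ≠ 1.3863, the equation fails at this point, so it cannot hold for every real x for which both sides are defined.
2ln(x) equals ln(x²), which is not the same as (ln x)².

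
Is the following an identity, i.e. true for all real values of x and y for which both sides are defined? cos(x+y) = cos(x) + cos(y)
Claim: cos(x+y) = cos(x) + cos(y).
Test a specific point where both sides are defined: x = -π/6, y = π/2.
LHS = cos(x+y) ≈ 0.5000
RHS = cos(x) + cos(y) ≈ 0.8660
Since 0.5000 ≠ 0.8660, the equation fails at this point, so it cannot hold for all real values of x and y for which both sides are defined.
The correct expansion is cos(x+y) = cos(x)cos(y) - sin(x)sin(y); cosine is not additive.

Conclusion: No, this is NOT an identity.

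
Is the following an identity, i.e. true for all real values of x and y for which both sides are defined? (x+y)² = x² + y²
Claim: (x+y)² = x² + y².
Test a specific point where both sides are defined: x = -3, y = 5.
LHS = (x+y)² ≈ 4.0000
RHS = x² + y² ≈ 34.0000
Since 4.0000 ≠ 34.0000, the equation fails at this point, so it cannot hold for all real values of x and y for which both sides are defined.
The correct expansion is (x+y)² = x² + 2xy + y²; the cross term 2xy is missing.

Conclusion: No, this is NOT an identity.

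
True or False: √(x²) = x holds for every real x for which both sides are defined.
Claim: √(x²) = x.
Test a specific point where both sides are defined: x = -3.
LHS = √(x²) ≈ 3.0000
RHS = x ≈ -3.0000
Since 3.0000 ≠ -3.0000, the equation fails at this point, so it cannot hold for every real x for which both sides are defined.
√(x²) = |x|, which differs from x whenever x < 0 (both sides are defined for every real x).

Conclusion: False.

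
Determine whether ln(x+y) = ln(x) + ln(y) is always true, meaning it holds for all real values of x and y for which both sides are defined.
No, this is NOT an identity.

Claim: ln(x+y) = ln(x) + ln(y).
Test a specific point where both sides are defined: x = 4, y = 1.
LHS = ln(x+y) ≈ 1.6094
RHS = ln(x) + ln(y) ≈ 1.3863
Since 1.6094 ≠ 1.3863, the equation fails at this point, so it cannot hold for all real values of x and y for which both sides are defined.
ln(x) + ln(y) = ln(xy), not ln(x+y).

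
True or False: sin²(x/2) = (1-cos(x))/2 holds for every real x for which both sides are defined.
Claim: sin²(x/2) = (1-cos(x))/2.
Reasoning: Use cos(2θ) = 1 - 2sin²θ with θ = x/2: cos(x) = 1 - 2sin²(x/2). Solving for sin²(x/2) gives (1 - cos(x))/2.
So the two sides agree for every real x for which both sides are defined.

Conclusion: True.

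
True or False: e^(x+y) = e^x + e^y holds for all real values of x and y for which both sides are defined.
Claim: e^(x+y) = e^x + e^y.
Test a specific point where both sides are defined: x = 3, y = 3/2.
LHS = e^(x+y) ≈ 90.0171
RHS = e^x + e^y ≈ 24.5672
Since 90.0171 ≠ 24.5672, the equation fails at this point, so it cannot hold for all real values of x and y for which both sides are defined.
The correct rule is e^(x+y) = e^x · e^y (a product, not a sum).

Conclusion: False.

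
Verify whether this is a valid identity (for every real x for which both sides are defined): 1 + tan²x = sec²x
Yes, this is an identity.

Claim: 1 + tan²x = sec²x.
Reasoning: Start from sin²x + cos²x = 1 and divide every term by cos²x (allowed wherever tan x and sec x are defined): tan²x + 1 = 1/cos²x = sec²x.
So the two sides agree for every real x for which both sides are defined.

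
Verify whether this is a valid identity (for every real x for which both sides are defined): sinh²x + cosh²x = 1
No, this is NOT an identity.

Claim: sinh²x + cosh²x = 1.
Test a specific point where both sides are defined: x = -1.
LHS = sinh²x + cosh²x ≈ 3.7622
RHS = 1 ≈ 1.0000
Since 3.7622 ≠ 1.0000, the equation fails at this point, so it cannot hold for every real x for which both sides are defined.
The correct hyperbolic identity is cosh²x - sinh²x = 1 (a difference); the sum sinh²x + cosh²x equals cosh(2x).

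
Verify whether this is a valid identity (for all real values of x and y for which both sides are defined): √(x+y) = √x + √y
Claim: √(x+y) = √x + √y.
Test a specific point where both sides are defined: x = 1, y = 1.
LHS = √(x+y) ≈ 1.4142
RHS = √x + √y ≈ 2.0000
Since 1.4142 ≠ 2.0000, the equation fails at this point, so it cannot hold for all real values of x and y for which both sides are defined.
Squaring the right side gives x + 2√(xy) + y, not x + y.

Conclusion: No, this is NOT an identity.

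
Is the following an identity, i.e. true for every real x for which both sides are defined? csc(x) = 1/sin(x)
Claim: csc(x) = 1/sin(x).
Reasoning: csc(x) is by definition the reciprocal of sin(x), wherever sin(x) ≠ 0.
So the two sides agree for every real x for which both sides are defined.

Conclusion: Yes, this is an identity.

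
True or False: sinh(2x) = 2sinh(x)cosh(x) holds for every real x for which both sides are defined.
True.

Claim: sinh(2x) = 2sinh(x)cosh(x).
Reasoning: 2sinh(x)cosh(x) = 2 · (e^x - e^-x)/2 · (e^x + e^-x)/2 = (e^(2x) - e^(-2x))/2 = sinh(2x).
So the two sides agree for every real x for which both sides are defined.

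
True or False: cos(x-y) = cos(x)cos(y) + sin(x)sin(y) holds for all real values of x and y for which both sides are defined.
True.

Claim: cos(x-y) = cos(x)cos(y) + sin(x)sin(y).
Reasoning: Replace y by -y in cos(x+y) = cos(x)cos(y) - sin(x)sin(y) and use cos(-y) = cos(y), sin(-y) = -sin(y): cos(x-y) = cos(x)cos(y) + sin(x)sin(y).
So the two sides agree for all real values of x and y for which both sides are defined.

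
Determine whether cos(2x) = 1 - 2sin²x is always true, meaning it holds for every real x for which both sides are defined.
Yes, this is an identity.

Claim: cos(2x) = 1 - 2sin²x.
Reasoning: cos(2x) = cos²x - sin²x. Replace cos²x by 1 - sin²x: (1 - sin²x) - sin²x = 1 - 2sin²x.
So the two sides agree for every real x for which both sides are defined.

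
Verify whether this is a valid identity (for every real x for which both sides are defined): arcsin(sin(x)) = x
No, this is NOT an identity.

Claim: arcsin(sin(x)) = x.
Test a specific point where both sides are defined: x = π.
LHS = arcsin(sin(x)) ≈ 0.0000
RHS = x ≈ 3.1416
Since 0.0000 ≠ 3.1416, the equation fails at this point, so it cannot hold for every real x for which both sides are defined.
arcsin only returns values in [-π/2, π/2], so arcsin(sin(x)) = x holds only for x in that interval, not for all real x.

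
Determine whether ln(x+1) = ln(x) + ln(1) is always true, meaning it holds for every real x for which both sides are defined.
No, this is NOT an identity.

Claim: ln(x+1) = ln(x) + ln(1).
Test a specific point where both sides are defined: x = 2.
LHS = ln(x+1) ≈ 1.0986
RHS = ln(x) + ln(1) ≈ 0.6931
Since 1.0986 ≠ 0.6931, the equation fails at this point, so it cannot hold for every real x for which both sides are defined.
ln(1) = 0, so the right side is just ln(x), which differs from ln(x+1).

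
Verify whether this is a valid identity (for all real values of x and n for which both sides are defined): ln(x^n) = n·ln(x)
Claim: ln(x^n) = n·ln(x).
Reasoning: The right side requires x > 0. For x > 0, x^n = (e^(ln x))^n = e^(n·ln x), so taking ln of both sides gives ln(x^n) = n·ln(x).
So the two sides agree for all real values of x and n for which both sides are defined.

Conclusion: Yes, this is an identity.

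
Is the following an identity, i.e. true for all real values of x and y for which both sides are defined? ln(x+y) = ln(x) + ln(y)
No, this is NOT an identity.

Claim: ln(x+y) = ln(x) + ln(y).
Test a specific point where both sides are defined: x = 3, y = 3.
LHS = ln(x+y) ≈ 1.7918
RHS = ln(x) + ln(y) ≈ 2.1972
Since 1.7918 ≠ 2.1972, the equation fails at this point, so it cannot hold for all real values of x and y for which both sides are defined.
ln(x) + ln(y) = ln(xy), not ln(x+y).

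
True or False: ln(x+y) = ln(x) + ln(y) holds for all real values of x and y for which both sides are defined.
False.

Claim: ln(x+y) = ln(x) + ln(y).
Test a specific point where both sides are defined: x = 2, y = 3/2.
LHS = ln(x+y) ≈ 1.2528
RHS = ln(x) + ln(y) ≈ 1.0986
Since 1.2528 ≠ 1.0986, the equation fails at this point, so it cannot hold for all real values of x and y for which both sides are defined.
ln(x) + ln(y) = ln(xy), not ln(x+y).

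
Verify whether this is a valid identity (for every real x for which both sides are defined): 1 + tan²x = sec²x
Yes, this is an identity.

Claim: 1 + tan²x = sec²x.
Reasoning: Start from sin²x + cos²x = 1 and divide every term by cos²x (allowed wherever tan x and sec x are defined): tan²x + 1 = 1/cos²x = sec²x.
So the two sides agree for every real x for which both sides are defined.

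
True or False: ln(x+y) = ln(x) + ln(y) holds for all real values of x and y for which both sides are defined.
Claim: ln(x+y) = ln(x) + ln(y).
Test a specific point where both sides are defined: x = 1, y = 1.
LHS = ln(x+y) ≈ 0.6931
RHS = ln(x) + ln(y) ≈ 0.0000
Since 0.6931 ≠ 0.0000, the equation fails at this point, so it cannot hold for all real values of x and y for which both sides are defined.
ln(x) + ln(y) = ln(xy), not ln(x+y).

Conclusion: False.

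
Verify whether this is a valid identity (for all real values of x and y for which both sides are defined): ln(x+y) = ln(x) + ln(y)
No, this is NOT an identity.

Claim: ln(x+y) = ln(x) + ln(y).
Test a specific point where both sides are defined: x = 3/2, y = 4.
LHS = ln(x+y) ≈ 1.7047
RHS = ln(x) + ln(y) ≈ 1.7918
Since 1.7047 ≠ 1.7918, the equation fails at this point, so it cannot hold for all real values of x and y for which both sides are defined.
ln(x) + ln(y) = ln(xy), not ln(x+y).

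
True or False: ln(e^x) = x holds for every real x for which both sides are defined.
True.

Claim: ln(e^x) = x.
Reasoning: ln is the inverse of the exponential: ln(e^x) asks for the exponent p with e^p = e^x, and since e^p is one-to-one that exponent is p = x.
So the two sides agree for every real x for which both sides are defined.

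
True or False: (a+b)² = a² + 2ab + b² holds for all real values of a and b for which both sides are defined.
Claim: (a+b)² = a² + 2ab + b².
Reasoning: Expand: (a+b)² = (a+b)(a+b) = a·a + a·b + b·a + b·b = a² + 2ab + b².
So the two sides agree for all real values of a and b for which both sides are defined.

Conclusion: True.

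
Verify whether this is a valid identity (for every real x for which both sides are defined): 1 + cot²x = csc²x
Claim: 1 + cot²x = csc²x.
Reasoning: Start from sin²x + cos²x = 1 and divide every term by sin²x (allowed wherever cot x and csc x are defined): 1 + cot²x = 1/sin²x = csc²x.
So the two sides agree for every real x for which both sides are defined.

Conclusion: Yes, this is an identity.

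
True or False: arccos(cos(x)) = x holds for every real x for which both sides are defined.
Claim: arccos(cos(x)) = x.
Test a specific point where both sides are defined: x = -π/3.
LHS = arccos(cos(x)) ≈ 1.0472
RHS = x ≈ -1.0472
Since 1.0472 ≠ -1.0472, the equation fails at this point, so it cannot hold for every real x for which both sides are defined.
arccos only returns values in [0, π], so arccos(cos(x)) = x holds only for x in that interval, not for all real x.

Conclusion: False.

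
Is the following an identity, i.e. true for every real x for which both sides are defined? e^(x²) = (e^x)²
No, this is NOT an identity.

Claim: e^(x²) = (e^x)².
Test a specific point where both sides are defined: x = -3.
LHS = e^(x²) ≈ 8103.0839
RHS = (e^x)² ≈ 0.0025
Since 8103.0839 ≠ 0.0025, the equation fails at this point, so it cannot hold for every real x for which both sides are defined.
(e^x)² = e^(2x), and 2x ≠ x² in general.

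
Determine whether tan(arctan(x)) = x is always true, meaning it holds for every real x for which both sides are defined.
Claim: tan(arctan(x)) = x.
Reasoning: For every real x, arctan(x) is by definition the angle in (-π/2, π/2) whose tangent equals x. Taking the tangent of that angle returns x.
So the two sides agree for every real x for which both sides are defined.

Conclusion: Yes, this is an identity.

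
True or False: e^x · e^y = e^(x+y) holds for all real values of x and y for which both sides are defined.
True.

Claim: e^x · e^y = e^(x+y).
Reasoning: This is the law of exponents for a common base: multiplying powers adds exponents. E.g. from the series, (Σ x^j/j!)(Σ y^k/k!) = Σ_m (Σ_{j+k=m} x^j y^k/(j!k!)) = Σ_m (x+y)^m/m! by the binomial theorem.
So the two sides agree for all real values of x and y for which both sides are defined.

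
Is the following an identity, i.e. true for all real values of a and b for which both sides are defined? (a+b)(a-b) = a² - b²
Claim: (a+b)(a-b) = a² - b².
Reasoning: Expand: (a+b)(a-b) = a² - ab + ba - b² = a² - b² (the cross terms cancel).
So the two sides agree for all real values of a and b for which both sides are defined.

Conclusion: Yes, this is an identity.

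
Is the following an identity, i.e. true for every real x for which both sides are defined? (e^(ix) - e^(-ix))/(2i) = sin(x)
Claim: (e^(ix) - e^(-ix))/(2i) = sin(x).
Reasoning: By Euler's formula e^(ix) = cos(x) + i·sin(x) and e^(-ix) = cos(x) - i·sin(x). Subtracting cancels the cosine terms: e^(ix) - e^(-ix) = 2i·sin(x); divide by 2i.
So the two sides agree for every real x for which both sides are defined.

Conclusion: Yes, this is an identity.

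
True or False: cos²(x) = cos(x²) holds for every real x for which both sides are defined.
False.

Claim: cos²(x) = cos(x²).
Test a specific point where both sides are defined: x = π/6.
LHS = cos²(x) ≈ 0.7500
RHS = cos(x²) ≈ 0.9627
Since 0.7500 ≠ 0.9627, the equation fails at this point, so it cannot hold for every real x for which both sides are defined.
cos²(x) means (cos x)², squaring the output; cos(x²) squares the input. These are different functions.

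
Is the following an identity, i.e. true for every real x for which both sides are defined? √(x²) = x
Claim: √(x²) = x.
Test a specific point where both sides are defined: x = -1.
LHS = √(x²) ≈ 1.0000
RHS = x ≈ -1.0000
Since 1.0000 ≠ -1.0000, the equation fails at this point, so it cannot hold for every real x for which both sides are defined.
√(x²) = |x|, which differs from x whenever x < 0 (both sides are defined for every real x).

Conclusion: No, this is NOT an identity.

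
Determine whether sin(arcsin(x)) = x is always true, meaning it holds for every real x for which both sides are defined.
Claim: sin(arcsin(x)) = x.
Reasoning: For -1 ≤ x ≤ 1 (where arcsin is defined), arcsin(x) is by definition an angle whose sine equals x. Taking the sine of that angle returns x. (Note the other order, arcsin(sin x) = x, is NOT an identity.)
So the two sides agree for every real x for which both sides are defined.

Conclusion: Yes, this is an identity.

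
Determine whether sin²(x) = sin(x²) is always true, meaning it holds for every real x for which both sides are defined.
No, this is NOT an identity.

Claim: sin²(x) = sin(x²).
Test a specific point where both sides are defined: x = -π/6.
LHS = sin²(x) ≈ 0.2500
RHS = sin(x²) ≈ 0.2707
Since 0.2500 ≠ 0.2707, the equation fails at this point, so it cannot hold for every real x for which both sides are defined.
sin²(x) means (sin x)², squaring the output; sin(x²) squares the input. These are different functions.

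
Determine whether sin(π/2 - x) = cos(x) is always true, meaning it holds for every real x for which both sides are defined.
Yes, this is an identity.

Claim: sin(π/2 - x) = cos(x).
Reasoning: Use sin(u - v) = sin(u)cos(v) - cos(u)sin(v) with u = π/2, v = x: sin(π/2)cos(x) - cos(π/2)sin(x) = 1·cos(x) - 0·sin(x) = cos(x).
So the two sides agree for every real x for which both sides are defined.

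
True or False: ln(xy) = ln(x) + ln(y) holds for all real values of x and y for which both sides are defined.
Claim: ln(xy) = ln(x) + ln(y).
Reasoning: Both sides are simultaneously defined only when x, y > 0. Write x = e^p, y = e^q (p = ln x, q = ln y). Then xy = e^p · e^q = e^(p+q), so ln(xy) = p + q = ln(x) + ln(y).
So the two sides agree for all real values of x and y for which both sides are defined.

Conclusion: True.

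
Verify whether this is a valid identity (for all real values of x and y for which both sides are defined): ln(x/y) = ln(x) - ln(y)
Yes, this is an identity.

Claim: ln(x/y) = ln(x) - ln(y).
Reasoning: Both sides are simultaneously defined only when x, y > 0. Write x = e^p, y = e^q. Then x/y = e^(p-q), so ln(x/y) = p - q = ln(x) - ln(y).
So the two sides agree for all real values of x and y for which both sides are defined.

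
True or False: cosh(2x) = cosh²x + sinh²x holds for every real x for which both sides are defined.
True.

Claim: cosh(2x) = cosh²x + sinh²x.
Reasoning: cosh²x = (e^(2x) + 2 + e^(-2x))/4 and sinh²x = (e^(2x) - 2 + e^(-2x))/4. Adding gives (2e^(2x) + 2e^(-2x))/4 = (e^(2x) + e^(-2x))/2 = cosh(2x).
So the two sides agree for every real x for which both sides are defined.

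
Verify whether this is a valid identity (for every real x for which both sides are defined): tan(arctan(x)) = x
Claim: tan(arctan(x)) = x.
Reasoning: For every real x, arctan(x) is by definition the angle in (-π/2, π/2) whose tangent equals x. Taking the tangent of that angle returns x.
So the two sides agree for every real x for which both sides are defined.

Conclusion: Yes, this is an identity.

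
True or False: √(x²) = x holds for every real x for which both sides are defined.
False.

Claim: √(x²) = x.
Test a specific point where both sides are defined: x = -2.
LHS = √(x²) ≈ 2.0000
RHS = x ≈ -2.0000
Since 2.0000 ≠ -2.0000, the equation fails at this point, so it cannot hold for every real x for which both sides are defined.
√(x²) = |x|, which differs from x whenever x < 0 (both sides are defined for every real x).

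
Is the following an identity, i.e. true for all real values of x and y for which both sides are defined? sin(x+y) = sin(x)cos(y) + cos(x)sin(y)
Yes, this is an identity.

Claim: sin(x+y) = sin(x)cos(y) + cos(x)sin(y).
Reasoning: By Euler's formula e^(i(x+y)) = e^(ix)·e^(iy) = (cos x + i·sin x)(cos y + i·sin y). The imaginary part of the left side is sin(x+y); the imaginary part of the product is sin(x)cos(y) + cos(x)sin(y).
So the two sides agree for all real values of x and y for which both sides are defined.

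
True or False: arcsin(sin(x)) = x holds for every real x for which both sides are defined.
Claim: arcsin(sin(x)) = x.
Test a specific point where both sides are defined: x = π.
LHS = arcsin(sin(x)) ≈ 0.0000
RHS = x ≈ 3.1416
Since 0.0000 ≠ 3.1416, the equation fails at this point, so it cannot hold for every real x for which both sides are defined.
arcsin only returns values in [-π/2, π/2], so arcsin(sin(x)) = x holds only for x in that interval, not for all real x.

Conclusion: False.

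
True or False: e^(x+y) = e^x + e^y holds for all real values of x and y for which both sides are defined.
False.

Claim: e^(x+y) = e^x + e^y.
Test a specific point where both sides are defined: x = -1, y = 1.
LHS = e^(x+y) ≈ 1.0000
RHS = e^x + e^y ≈ 3.0862
Since 1.0000 ≠ 3.0862, the equation fails at this point, so it cannot hold for all real values of x and y for which both sides are defined.
The correct rule is e^(x+y) = e^x · e^y (a product, not a sum).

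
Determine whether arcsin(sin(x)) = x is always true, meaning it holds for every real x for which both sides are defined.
No, this is NOT an identity.

Claim: arcsin(sin(x)) = x.
Test a specific point where both sides are defined: x = 3π/4.
LHS = arcsin(sin(x)) ≈ 0.7854
RHS = x ≈ 2.3562
Since 0.7854 ≠ 2.3562, the equation fails at this point, so it cannot hold for every real x for which both sides are defined.
arcsin only returns values in [-π/2, π/2], so arcsin(sin(x)) = x holds only for x in that interval, not for all real x.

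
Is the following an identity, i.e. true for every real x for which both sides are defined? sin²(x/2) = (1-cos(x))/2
Claim: sin²(x/2) = (1-cos(x))/2.
Reasoning: Use cos(2θ) = 1 - 2sin²θ with θ = x/2: cos(x) = 1 - 2sin²(x/2). Solving for sin²(x/2) gives (1 - cos(x))/2.
So the two sides agree for every real x for which both sides are defined.

Conclusion: Yes, this is an identity.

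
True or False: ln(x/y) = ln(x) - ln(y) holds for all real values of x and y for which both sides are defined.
True.

Claim: ln(x/y) = ln(x) - ln(y).
Reasoning: Both sides are simultaneously defined only when x, y > 0. Write x = e^p, y = e^q. Then x/y = e^(p-q), so ln(x/y) = p - q = ln(x) - ln(y).
So the two sides agree for all real values of x and y for which both sides are defined.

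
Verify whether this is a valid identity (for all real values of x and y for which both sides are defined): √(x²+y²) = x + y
No, this is NOT an identity.

Claim: √(x²+y²) = x + y.
Test a specific point where both sides are defined: x = 1/2, y = 3.
LHS = √(x²+y²) ≈ 3.0414
RHS = x + y ≈ 3.5000
Since 3.0414 ≠ 3.5000, the equation fails at this point, so it cannot hold for all real values of x and y for which both sides are defined.
(x+y)² = x² + 2xy + y², not x² + y², so the square root does not split this way.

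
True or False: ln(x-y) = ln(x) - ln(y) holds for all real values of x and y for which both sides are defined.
Claim: ln(x-y) = ln(x) - ln(y).
Test a specific point where both sides are defined: x = 3, y = 3/2.
LHS = ln(x-y) ≈ 0.4055
RHS = ln(x) - ln(y) ≈ 0.6931
Since 0.4055 ≠ 0.6931, the equation fails at this point, so it cannot hold for all real values of x and y for which both sides are defined.
ln(x) - ln(y) = ln(x/y), not ln(x-y).

Conclusion: False.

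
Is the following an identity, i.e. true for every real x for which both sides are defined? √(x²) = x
Claim: √(x²) = x.
Test a specific point where both sides are defined: x = -3.
LHS = √(x²) ≈ 3.0000
RHS = x ≈ -3.0000
Since 3.0000 ≠ -3.0000, the equation fails at this point, so it cannot hold for every real x for which both sides are defined.
√(x²) = |x|, which differs from x whenever x < 0 (both sides are defined for every real x).

Conclusion: No, this is NOT an identity.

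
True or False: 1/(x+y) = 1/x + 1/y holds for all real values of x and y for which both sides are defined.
Claim: 1/(x+y) = 1/x + 1/y.
Test a specific point where both sides are defined: x = -3, y = 3/2.
LHS = 1/(x+y) ≈ -0.6667
RHS = 1/x + 1/y ≈ 0.3333
Since -0.6667 ≠ 0.3333, the equation fails at this point, so it cannot hold for all real values of x and y for which both sides are defined.
1/x + 1/y = (x+y)/(xy), which is not 1/(x+y).

Conclusion: False.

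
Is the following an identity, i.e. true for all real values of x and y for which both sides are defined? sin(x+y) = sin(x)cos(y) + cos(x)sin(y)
Claim: sin(x+y) = sin(x)cos(y) + cos(x)sin(y).
Reasoning: By Euler's formula e^(i(x+y)) = e^(ix)·e^(iy) = (cos x + i·sin x)(cos y + i·sin y). The imaginary part of the left side is sin(x+y); the imaginary part of the product is sin(x)cos(y) + cos(x)sin(y).
So the two sides agree for all real values of x and y for which both sides are defined.

Conclusion: Yes, this is an identity.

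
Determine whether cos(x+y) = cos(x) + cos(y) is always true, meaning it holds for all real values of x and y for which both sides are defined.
Claim: cos(x+y) = cos(x) + cos(y).
Test a specific point where both sides are defined: x = 3π/4, y = 3π/4.
LHS = cos(x+y) ≈ 0.0000
RHS = cos(x) + cos(y) ≈ -1.4142
Since 0.0000 ≠ -1.4142, the equation fails at this point, so it cannot hold for all real values of x and y for which both sides are defined.
The correct expansion is cos(x+y) = cos(x)cos(y) - sin(x)sin(y); cosine is not additive.

Conclusion: No, this is NOT an identity.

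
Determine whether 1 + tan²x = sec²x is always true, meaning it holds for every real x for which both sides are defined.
Claim: 1 + tan²x = sec²x.
Reasoning: Start from sin²x + cos²x = 1 and divide every term by cos²x (allowed wherever tan x and sec x are defined): tan²x + 1 = 1/cos²x = sec²x.
So the two sides agree for every real x for which both sides are defined.

Conclusion: Yes, this is an identity.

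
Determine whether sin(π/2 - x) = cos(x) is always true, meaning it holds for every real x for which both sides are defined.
Claim: sin(π/2 - x) = cos(x).
Reasoning: Use sin(u - v) = sin(u)cos(v) - cos(u)sin(v) with u = π/2, v = x: sin(π/2)cos(x) - cos(π/2)sin(x) = 1·cos(x) - 0·sin(x) = cos(x).
So the two sides agree for every real x for which both sides are defined.

Conclusion: Yes, this is an identity.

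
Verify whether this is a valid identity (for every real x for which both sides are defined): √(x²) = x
Claim: √(x²) = x.
Test a specific point where both sides are defined: x = -1.
LHS = √(x²) ≈ 1.0000
RHS = x ≈ -1.0000
Since 1.0000 ≠ -1.0000, the equation fails at this point, so it cannot hold for every real x for which both sides are defined.
√(x²) = |x|, which differs from x whenever x < 0 (both sides are defined for every real x).

Conclusion: No, this is NOT an identity.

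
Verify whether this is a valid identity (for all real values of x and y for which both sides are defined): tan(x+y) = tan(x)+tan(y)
No, this is NOT an identity.

Claim: tan(x+y) = tan(x)+tan(y).
Test a specific point where both sides are defined: x = -π/3, y = -π/3.
LHS = tan(x+y) ≈ 1.7321
RHS = tan(x)+tan(y) ≈ -3.4641
Since 1.7321 ≠ -3.4641, the equation fails at this point, so it cannot hold for all real values of x and y for which both sides are defined.
The correct formula is tan(x+y) = (tan(x) + tan(y))/(1 - tan(x)tan(y)).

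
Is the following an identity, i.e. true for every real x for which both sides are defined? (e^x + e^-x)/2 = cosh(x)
Yes, this is an identity.

Claim: (e^x + e^-x)/2 = cosh(x).
Reasoning: This is exactly the definition of the hyperbolic cosine: cosh(x) := (e^x + e^-x)/2.
So the two sides agree for every real x for which both sides are defined.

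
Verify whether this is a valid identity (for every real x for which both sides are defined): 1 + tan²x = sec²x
Yes, this is an identity.

Claim: 1 + tan²x = sec²x.
Reasoning: Start from sin²x + cos²x = 1 and divide every term by cos²x (allowed wherever tan x and sec x are defined): tan²x + 1 = 1/cos²x = sec²x.
So the two sides agree for every real x for which both sides are defined.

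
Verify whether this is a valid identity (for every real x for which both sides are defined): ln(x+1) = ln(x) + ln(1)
No, this is NOT an identity.

Claim: ln(x+1) = ln(x) + ln(1).
Test a specific point where both sides are defined: x = 3.
LHS = ln(x+1) ≈ 1.3863
RHS = ln(x) + ln(1) ≈ 1.0986
Since 1.3863 ≠ 1.0986, the equation fails at this point, so it cannot hold for every real x for which both sides are defined.
ln(1) = 0, so the right side is just ln(x), which differs from ln(x+1).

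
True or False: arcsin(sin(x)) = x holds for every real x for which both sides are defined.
False.

Claim: arcsin(sin(x)) = x.
Test a specific point where both sides are defined: x = 3π/4.
LHS = arcsin(sin(x)) ≈ 0.7854
RHS = x ≈ 2.3562
Since 0.7854 ≠ 2.3562, the equation fails at this point, so it cannot hold for every real x for which both sides are defined.
arcsin only returns values in [-π/2, π/2], so arcsin(sin(x)) = x holds only for x in that interval, not for all real x.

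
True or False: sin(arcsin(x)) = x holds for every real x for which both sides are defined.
True.

Claim: sin(arcsin(x)) = x.
Reasoning: For -1 ≤ x ≤ 1 (where arcsin is defined), arcsin(x) is by definition an angle whose sine equals x. Taking the sine of that angle returns x. (Note the other order, arcsin(sin x) = x, is NOT an identity.)
So the two sides agree for every real x for which both sides are defined.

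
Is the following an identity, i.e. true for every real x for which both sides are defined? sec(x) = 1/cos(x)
Claim: sec(x) = 1/cos(x).
Reasoning: sec(x) is by definition the reciprocal of cos(x), wherever cos(x) ≠ 0.
So the two sides agree for every real x for which both sides are defined.

Conclusion: Yes, this is an identity.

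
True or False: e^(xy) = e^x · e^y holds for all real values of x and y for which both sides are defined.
False.

Claim: e^(xy) = e^x · e^y.
Test a specific point where both sides are defined: x = 1/2, y = -2.
LHS = e^(xy) ≈ 0.3679
RHS = e^x · e^y ≈ 0.2231
Since 0.3679 ≠ 0.2231, the equation fails at this point, so it cannot hold for all real values of x and y for which both sides are defined.
e^x · e^y = e^(x+y), not e^(xy).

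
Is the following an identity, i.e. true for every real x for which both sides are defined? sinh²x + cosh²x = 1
Claim: sinh²x + cosh²x = 1.
Test a specific point where both sides are defined: x = 1/2.
LHS = sinh²x + cosh²x ≈ 1.5431
RHS = 1 ≈ 1.0000
Since 1.5431 ≠ 1.0000, the equation fails at this point, so it cannot hold for every real x for which both sides are defined.
The correct hyperbolic identity is cosh²x - sinh²x = 1 (a difference); the sum sinh²x + cosh²x equals cosh(2x).

Conclusion: No, this is NOT an identity.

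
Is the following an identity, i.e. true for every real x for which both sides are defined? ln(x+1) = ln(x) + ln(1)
Claim: ln(x+1) = ln(x) + ln(1).
Test a specific point where both sides are defined: x = 2.
LHS = ln(x+1) ≈ 1.0986
RHS = ln(x) + ln(1) ≈ 0.6931
Since 1.0986 ≠ 0.6931, the equation fails at this point, so it cannot hold for every real x for which both sides are defined.
ln(1) = 0, so the right side is just ln(x), which differs from ln(x+1).

Conclusion: No, this is NOT an identity.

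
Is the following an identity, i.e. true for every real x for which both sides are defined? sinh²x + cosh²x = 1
No, this is NOT an identity.

Claim: sinh²x + cosh²x = 1.
Test a specific point where both sides are defined: x = -3.
LHS = sinh²x + cosh²x ≈ 201.7156
RHS = 1 ≈ 1.0000
Since 201.7156 ≠ 1.0000, the equation fails at this point, so it cannot hold for every real x for which both sides are defined.
The correct hyperbolic identity is cosh²x - sinh²x = 1 (a difference); the sum sinh²x + cosh²x equals cosh(2x).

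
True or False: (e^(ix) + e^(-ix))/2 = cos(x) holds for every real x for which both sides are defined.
True.

Claim: (e^(ix) + e^(-ix))/2 = cos(x).
Reasoning: By Euler's formula e^(ix) = cos(x) + i·sin(x) and e^(-ix) = cos(x) - i·sin(x). Adding cancels the sine terms: e^(ix) + e^(-ix) = 2cos(x); divide by 2.
So the two sides agree for every real x for which both sides are defined.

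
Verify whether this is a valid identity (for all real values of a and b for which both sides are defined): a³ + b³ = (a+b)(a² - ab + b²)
Yes, this is an identity.

Claim: a³ + b³ = (a+b)(a² - ab + b²).
Reasoning: Expand the right side: (a+b)(a² - ab + b²) = a³ - a²b + ab² + a²b - ab² + b³ = a³ + b³ (the middle terms cancel in pairs).
So the two sides agree for all real values of a and b for which both sides are defined.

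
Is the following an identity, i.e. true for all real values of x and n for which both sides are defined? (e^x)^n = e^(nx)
Yes, this is an identity.

Claim: (e^x)^n = e^(nx).
Reasoning: e^x is a positive real number, and for a positive base B and real exponent n, B^n = e^(n·ln B). With B = e^x, ln B = x, so (e^x)^n = e^(n·x).
So the two sides agree for all real values of x and n for which both sides are defined.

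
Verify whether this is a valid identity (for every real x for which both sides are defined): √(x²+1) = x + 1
Claim: √(x²+1) = x + 1.
Test a specific point where both sides are defined: x = -1.
LHS = √(x²+1) ≈ 1.4142
RHS = x + 1 ≈ 0.0000
Since 1.4142 ≠ 0.0000, the equation fails at this point, so it cannot hold for every real x for which both sides are defined.
(x+1)² = x² + 2x + 1 ≠ x² + 1 unless x = 0.

Conclusion: No, this is NOT an identity.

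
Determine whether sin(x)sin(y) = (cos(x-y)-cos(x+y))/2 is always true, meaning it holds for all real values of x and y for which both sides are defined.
Yes, this is an identity.

Claim: sin(x)sin(y) = (cos(x-y)-cos(x+y))/2.
Reasoning: cos(x-y) = cos(x)cos(y) + sin(x)sin(y) and cos(x+y) = cos(x)cos(y) - sin(x)sin(y). Subtracting, cos(x-y) - cos(x+y) = 2sin(x)sin(y); divide by 2.
So the two sides agree for all real values of x and y for which both sides are defined.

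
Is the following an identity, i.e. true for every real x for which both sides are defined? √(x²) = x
Claim: √(x²) = x.
Test a specific point where both sides are defined: x = -3.
LHS = √(x²) ≈ 3.0000
RHS = x ≈ -3.0000
Since 3.0000 ≠ -3.0000, the equation fails at this point, so it cannot hold for every real x for which both sides are defined.
√(x²) = |x|, which differs from x whenever x < 0 (both sides are defined for every real x).

Conclusion: No, this is NOT an identity.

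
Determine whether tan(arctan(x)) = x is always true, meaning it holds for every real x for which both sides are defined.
Claim: tan(arctan(x)) = x.
Reasoning: For every real x, arctan(x) is by definition the angle in (-π/2, π/2) whose tangent equals x. Taking the tangent of that angle returns x.
So the two sides agree for every real x for which both sides are defined.

Conclusion: Yes, this is an identity.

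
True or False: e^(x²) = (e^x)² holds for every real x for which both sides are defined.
Claim: e^(x²) = (e^x)².
Test a specific point where both sides are defined: x = 1/2.
LHS = e^(x²) ≈ 1.2840
RHS = (e^x)² ≈ 2.7183
Since 1.2840 ≠ 2.7183, the equation fails at this point, so it cannot hold for every real x for which both sides are defined.
(e^x)² = e^(2x), and 2x ≠ x² in general.

Conclusion: False.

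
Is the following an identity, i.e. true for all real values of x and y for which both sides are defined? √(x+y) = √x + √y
No, this is NOT an identity.

Claim: √(x+y) = √x + √y.
Test a specific point where both sides are defined: x = 2, y = 1/2.
LHS = √(x+y) ≈ 1.5811
RHS = √x + √y ≈ 2.1213
Since 1.5811 ≠ 2.1213, the equation fails at this point, so it cannot hold for all real values of x and y for which both sides are defined.
Squaring the right side gives x + 2√(xy) + y, not x + y.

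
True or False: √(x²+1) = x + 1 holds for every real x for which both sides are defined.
Claim: √(x²+1) = x + 1.
Test a specific point where both sides are defined: x = 5.
LHS = √(x²+1) ≈ 5.0990
RHS = x + 1 ≈ 6.0000
Since 5.0990 ≠ 6.0000, the equation fails at this point, so it cannot hold for every real x for which both sides are defined.
(x+1)² = x² + 2x + 1 ≠ x² + 1 unless x = 0.

Conclusion: False.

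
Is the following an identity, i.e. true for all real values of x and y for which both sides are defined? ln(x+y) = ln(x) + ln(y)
No, this is NOT an identity.

Claim: ln(x+y) = ln(x) + ln(y).
Test a specific point where both sides are defined: x = 5, y = 3/2.
LHS = ln(x+y) ≈ 1.8718
RHS = ln(x) + ln(y) ≈ 2.0149
Since 1.8718 ≠ 2.0149, the equation fails at this point, so it cannot hold for all real values of x and y for which both sides are defined.
ln(x) + ln(y) = ln(xy), not ln(x+y).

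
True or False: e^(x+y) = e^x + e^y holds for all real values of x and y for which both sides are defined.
False.

Claim: e^(x+y) = e^x + e^y.
Test a specific point where both sides are defined: x = 3/2, y = -2.
LHS = e^(x+y) ≈ 0.6065
RHS = e^x + e^y ≈ 4.6170
Since 0.6065 ≠ 4.6170, the equation fails at this point, so it cannot hold for all real values of x and y for which both sides are defined.
The correct rule is e^(x+y) = e^x · e^y (a product, not a sum).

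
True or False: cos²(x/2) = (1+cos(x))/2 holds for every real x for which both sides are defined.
True.

Claim: cos²(x/2) = (1+cos(x))/2.
Reasoning: Use cos(2θ) = 2cos²θ - 1 with θ = x/2: cos(x) = 2cos²(x/2) - 1. Solving for cos²(x/2) gives (1 + cos(x))/2.
So the two sides agree for every real x for which both sides are defined.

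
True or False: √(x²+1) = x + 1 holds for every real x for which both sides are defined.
Claim: √(x²+1) = x + 1.
Test a specific point where both sides are defined: x = 1/2.
LHS = √(x²+1) ≈ 1.1180
RHS = x + 1 ≈ 1.5000
Since 1.1180 ≠ 1.5000, the equation fails at this point, so it cannot hold for every real x for which both sides are defined.
(x+1)² = x² + 2x + 1 ≠ x² + 1 unless x = 0.

Conclusion: False.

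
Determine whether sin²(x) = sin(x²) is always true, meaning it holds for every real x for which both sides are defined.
No, this is NOT an identity.

Claim: sin²(x) = sin(x²).
Test a specific point where both sides are defined: x = π/6.
LHS = sin²(x) ≈ 0.2500
RHS = sin(x²) ≈ 0.2707
Since 0.2500 ≠ 0.2707, the equation fails at this point, so it cannot hold for every real x for which both sides are defined.
sin²(x) means (sin x)², squaring the output; sin(x²) squares the input. These are different functions.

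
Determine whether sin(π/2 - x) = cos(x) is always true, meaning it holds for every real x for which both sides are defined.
Yes, this is an identity.

Claim: sin(π/2 - x) = cos(x).
Reasoning: Use sin(u - v) = sin(u)cos(v) - cos(u)sin(v) with u = π/2, v = x: sin(π/2)cos(x) - cos(π/2)sin(x) = 1·cos(x) - 0·sin(x) = cos(x).
So the two sides agree for every real x for which both sides are defined.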